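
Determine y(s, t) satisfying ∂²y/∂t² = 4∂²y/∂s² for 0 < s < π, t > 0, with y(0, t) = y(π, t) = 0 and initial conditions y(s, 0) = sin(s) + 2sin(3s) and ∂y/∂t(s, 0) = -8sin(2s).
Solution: Separating variables: y = Σ [A_n cos(ω_n t) + B_n sin(ω_n t)] sin(ns), ω_n = 2n. From ICs (B_n = velocity coefficient / ω_n): A_1=1, A_3=2, B_2=-2.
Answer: y(s, t) = sin(s)cos(2t) - 2sin(2s)sin(4t) + 2sin(3s)cos(6t)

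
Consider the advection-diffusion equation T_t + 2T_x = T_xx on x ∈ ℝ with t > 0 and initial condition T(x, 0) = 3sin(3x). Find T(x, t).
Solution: Change to a moving frame: let η = x - 2t, σ = t and write T(x,t) = u(η,σ).
By the chain rule T_t = u_σ - 2u_η, T_x = u_η, T_xx = u_ηη.
Then T_t + 2T_x = u_σ: the advection term cancels and the PDE becomes the heat equation u_σ = u_ηη on η ∈ ℝ.
Initial data: u(η,0) = T(η,0) = 3sin(3η).
On η ∈ ℝ each mode satisfies (sin(nη))″ = -n² sin(nη), so exp(-n²σ) sin(nη) solves the heat equation; by superposition u(η,σ) = Σ c_n exp(-n²σ) sin(nη).
Reading off the coefficients: c_3=3, so u(η,σ) = 3exp(-9σ)sin(3η).
Substituting back η = x - 2t, σ = t: T(x,t) = u(x - 2t, t).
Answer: T(x, t) = -3exp(-9t)sin(6t - 3x)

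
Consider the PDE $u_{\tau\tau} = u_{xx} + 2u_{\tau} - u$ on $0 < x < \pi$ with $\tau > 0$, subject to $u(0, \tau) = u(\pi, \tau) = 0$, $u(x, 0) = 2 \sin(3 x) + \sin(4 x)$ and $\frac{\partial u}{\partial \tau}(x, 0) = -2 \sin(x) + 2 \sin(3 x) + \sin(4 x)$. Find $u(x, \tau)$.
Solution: Substitute $u = e^{\tau}w$.
Then $u_{\tau} = e^{\tau}(w_{\tau} + w)$, $u_{\tau\tau} = e^{\tau}(w_{\tau\tau} + 2w_{\tau} + w)$, $u_{xx} = e^{\tau}w_{xx}$; substituting and dividing by $e^{\tau}$, the lower-order terms cancel: $w_{\tau\tau} = w_{xx}$ (standard wave equation).
Data for $w$: $w(x,0) = u(x,0) = 2 \sin(3 x) + \sin(4 x)$; $w_{\tau}(x,0) = u_{\tau}(x,0) - u(x,0) = -2 \sin(x)$. The boundary conditions carry over: $w(0,\tau) = w(\pi,\tau) = 0$.
Separating variables: $w = \sum [A_n \cos(\omega_n \tau) + B_n \sin(\omega_n \tau)] \sin(nx)$, $\omega_n = n$. From ICs ($B_n$ = velocity coefficient / $\omega_n$): $A_3=2, A_4=1, B_1=-2$.
So $w(x,\tau) = -2 \sin(x) \sin(\tau) + 2 \sin(3 x) \cos(3 \tau) + \sin(4 x) \cos(4 \tau)$, and $u(x,\tau) = e^{\tau}w(x,\tau)$.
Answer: $u(x, \tau) = -2 e^{\tau} \sin(\tau) \sin(x) + 2 e^{\tau} \sin(3 x) \cos(3 \tau) + e^{\tau} \sin(4 x) \cos(4 \tau)$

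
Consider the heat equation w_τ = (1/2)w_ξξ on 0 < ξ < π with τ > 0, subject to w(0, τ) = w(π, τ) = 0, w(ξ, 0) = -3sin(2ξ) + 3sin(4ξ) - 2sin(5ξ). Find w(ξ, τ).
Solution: Using separation of variables w = X(ξ)T(τ):
Eigenfunctions: sin(nξ), n = 1, 2, 3, ...
General solution: w(ξ, τ) = Σ c_n sin(nξ) exp(-n² τ/2)
Matching w(ξ,0) = -3sin(2ξ) + 3sin(4ξ) - 2sin(5ξ) term by term: c_2=-3, c_4=3, c_5=-2.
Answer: w(ξ, τ) = -3exp(-2τ)sin(2ξ) + 3exp(-8τ)sin(4ξ) - 2exp(-25τ/2)sin(5ξ)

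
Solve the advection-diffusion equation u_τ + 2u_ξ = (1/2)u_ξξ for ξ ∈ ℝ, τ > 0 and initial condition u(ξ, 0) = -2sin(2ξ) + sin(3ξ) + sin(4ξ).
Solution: Moving frame: η = ξ - 2τ, σ = τ, u = w(η,σ), so u_τ = w_σ - 2w_η and u_ξξ = w_ηη.
Hence u_τ + 2u_ξ = w_σ and the PDE becomes the heat equation w_σ = (1/2)w_ηη on η ∈ ℝ.
Initial data: w(η,0) = u(η,0) = -2sin(2η) + sin(3η) + sin(4η). Each mode sin(nη) decays as exp(-n²σ/2) on ℝ, so w(η,σ) = Σ c_n exp(-n²σ/2) sin(nη) with c_2=-2, c_3=1, c_4=1: w(η,σ) = -2exp(-2σ)sin(2η) + exp(-8σ)sin(4η) + exp(-9σ/2)sin(3η).
Substituting back: u(ξ,τ) = w(ξ - 2τ, τ).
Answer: u(ξ, τ) = -2exp(-2τ)sin(2ξ - 4τ) + exp(-8τ)sin(4ξ - 8τ) + exp(-9τ/2)sin(3ξ - 6τ)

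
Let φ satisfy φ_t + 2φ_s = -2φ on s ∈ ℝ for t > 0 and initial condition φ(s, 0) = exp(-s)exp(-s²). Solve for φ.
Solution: Substitute φ = exp(-s)u.
Then φ_s = exp(-s)(u_s - u), φ_t = exp(-s)u_t; substituting and dividing by exp(-s), the lower-order terms cancel: u_t + 2u_s = 0 (standard advection equation).
Data for u: u(s,0) = exp(s)φ(s,0) = exp(-s²).
By characteristics (ds/dt = 2), u(s,t) = f(s - 2t) with f = u(·, 0).
So u(s,t) = exp(-(s - 2t)²), and φ(s,t) = exp(-s)u(s,t).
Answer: φ(s, t) = exp(-s)exp(-(s - 2t)²)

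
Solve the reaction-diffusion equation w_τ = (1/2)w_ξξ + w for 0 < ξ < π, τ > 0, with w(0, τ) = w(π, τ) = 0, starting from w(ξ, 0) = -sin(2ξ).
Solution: Substitute w = exp(τ)u.
Then w_τ = exp(τ)(u_τ + u), w_ξξ = exp(τ)u_ξξ; substituting and dividing by exp(τ), the lower-order terms cancel: u_τ = (1/2)u_ξξ (standard heat equation).
Data for u: u(ξ,0) = w(ξ,0) = -sin(2ξ). The boundary conditions carry over: u(0,τ) = u(π,τ) = 0.
Separating variables: u = Σ c_n exp(-n²τ/2) sin(nξ). From u(ξ,0) = -sin(2ξ): c_2=-1.
So u(ξ,τ) = -exp(-2τ)sin(2ξ), and w(ξ,τ) = exp(τ)u(ξ,τ).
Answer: w(ξ, τ) = -exp(-τ)sin(2ξ)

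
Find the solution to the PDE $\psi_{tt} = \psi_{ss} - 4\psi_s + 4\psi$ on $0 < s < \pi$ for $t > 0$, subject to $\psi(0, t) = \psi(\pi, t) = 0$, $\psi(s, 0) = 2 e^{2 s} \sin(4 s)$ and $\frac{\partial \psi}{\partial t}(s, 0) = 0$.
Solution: Substitute $\psi = e^{2s}u$, i.e. $u = e^{-2s}\psi$.
By the product rule, $\psi_s = e^{2s}(u_s + 2u)$, $\psi_{ss} = e^{2s}(u_{ss} + 4u_s + 4u)$, $\psi_{tt} = e^{2s}u_{tt}$.
Substituting into the PDE and dividing by $e^{2s}$: $u_{tt} = (u_{ss} + 4u_s + 4u) - 4(u_s + 2u) + 4u$.
The lower-order terms cancel, leaving the standard wave equation $u_{tt} = u_{ss}$.
Initial data for $u$: $u(s,0) = e^{-2s}\psi(s,0) = 2 \sin(4 s)$; $u_t(s,0) = e^{-2s}\psi_t(s,0) = 0$. The boundary conditions carry over: $u(0,t) = u(\pi,t) = 0$.
Solve for $u$:
  Using separation of variables $u = X(s)T(t)$:
  Eigenfunctions: $\sin(ns)$, $n = 1, 2, 3, \ldots$
  General solution: $u(s, t) = \sum [A_n \cos(n t) + B_n \sin(n t)] \sin(ns)$
  From $u(s,0) = 2 \sin(4 s)$: $A_4=2$. From $u_t(s,0) = 0$: all $B_n = 0$.
Hence $u(s,t) = 2 \sin(4 s) \cos(4 t)$.
Transform back: $\psi(s,t) = e^{2s}u(s,t)$.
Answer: $\psi(s, t) = 2 e^{2 s} \sin(4 s) \cos(4 t)$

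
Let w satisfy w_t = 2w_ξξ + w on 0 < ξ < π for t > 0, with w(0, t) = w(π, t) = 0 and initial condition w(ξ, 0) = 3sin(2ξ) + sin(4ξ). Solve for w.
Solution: Substitute w = exp(t)u, i.e. u = exp(-t)w.
By the product rule, w_t = exp(t)(u_t + u), w_ξξ = exp(t)u_ξξ.
Substituting into the PDE and dividing by exp(t): u_t + u = 2u_ξξ + u.
The lower-order terms cancel, leaving the standard heat equation u_t = 2u_ξξ.
Initial data for u: u(ξ,0) = w(ξ,0) = 3sin(2ξ) + sin(4ξ). The boundary conditions carry over: u(0,t) = u(π,t) = 0.
Solve for u:
  Using separation of variables u = X(ξ)T(t):
  Eigenfunctions: sin(nξ), n = 1, 2, 3, ...
  General solution: u(ξ, t) = Σ c_n sin(nξ) exp(-2n² t)
  Matching u(ξ,0) = 3sin(2ξ) + sin(4ξ) term by term: c_2=3, c_4=1.
Hence u(ξ,t) = 3exp(-8t)sin(2ξ) + exp(-32t)sin(4ξ).
Transform back: w(ξ,t) = exp(t)u(ξ,t).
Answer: w(ξ, t) = 3exp(-7t)sin(2ξ) + exp(-31t)sin(4ξ)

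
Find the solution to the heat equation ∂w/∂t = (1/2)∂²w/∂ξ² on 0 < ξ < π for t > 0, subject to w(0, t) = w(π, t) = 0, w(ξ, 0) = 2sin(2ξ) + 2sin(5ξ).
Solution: Using separation of variables w = X(ξ)T(t):
Eigenfunctions: sin(nξ), n = 1, 2, 3, ...
General solution: w(ξ, t) = Σ c_n sin(nξ) exp(-n² t/2)
Matching w(ξ,0) = 2sin(2ξ) + 2sin(5ξ) term by term: c_2=2, c_5=2.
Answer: w(ξ, t) = 2exp(-2t)sin(2ξ) + 2exp(-25t/2)sin(5ξ)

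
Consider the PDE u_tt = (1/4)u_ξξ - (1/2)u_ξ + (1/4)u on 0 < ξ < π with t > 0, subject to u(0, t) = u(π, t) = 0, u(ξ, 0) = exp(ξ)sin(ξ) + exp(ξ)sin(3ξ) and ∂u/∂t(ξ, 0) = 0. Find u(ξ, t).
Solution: Substitute u = exp(ξ)w, i.e. w = exp(-ξ)u.
By the product rule, u_ξ = exp(ξ)(w_ξ + w), u_ξξ = exp(ξ)(w_ξξ + 2w_ξ + w), u_tt = exp(ξ)w_tt.
Substituting into the PDE and dividing by exp(ξ): w_tt = (1/4)(w_ξξ + 2w_ξ + w) - (1/2)(w_ξ + w) + (1/4)w.
The lower-order terms cancel, leaving the standard wave equation w_tt = (1/4)w_ξξ.
Initial data for w: w(ξ,0) = exp(-ξ)u(ξ,0) = sin(ξ) + sin(3ξ); w_t(ξ,0) = exp(-ξ)u_t(ξ,0) = 0. The boundary conditions carry over: w(0,t) = w(π,t) = 0.
Solve for w:
  Using separation of variables w = X(ξ)T(t):
  Eigenfunctions: sin(nξ), n = 1, 2, 3, ...
  General solution: w(ξ, t) = Σ [A_n cos(n t/2) + B_n sin(n t/2)] sin(nξ)
  From w(ξ,0) = sin(ξ) + sin(3ξ): A_1=1, A_3=1. From w_t(ξ,0) = 0: all B_n = 0.
Hence w(ξ,t) = sin(ξ)cos(t/2) + sin(3ξ)cos(3t/2).
Transform back: u(ξ,t) = exp(ξ)w(ξ,t).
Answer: u(ξ, t) = exp(ξ)sin(ξ)cos(t/2) + exp(ξ)sin(3ξ)cos(3t/2)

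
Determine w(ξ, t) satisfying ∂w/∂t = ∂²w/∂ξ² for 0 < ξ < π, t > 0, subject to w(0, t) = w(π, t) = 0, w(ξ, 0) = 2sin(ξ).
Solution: Using separation of variables w = X(ξ)T(t):
Eigenfunctions: sin(nξ), n = 1, 2, 3, ...
General solution: w(ξ, t) = Σ c_n sin(nξ) exp(-n² t)
Matching w(ξ,0) = 2sin(ξ) term by term: c_1=2.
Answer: w(ξ, t) = 2exp(-t)sin(ξ)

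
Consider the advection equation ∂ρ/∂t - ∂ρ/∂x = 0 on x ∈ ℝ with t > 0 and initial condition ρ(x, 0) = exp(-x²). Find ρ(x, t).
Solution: By method of characteristics (waves move left with speed 1):
Along characteristics x + t = const, ρ is constant, so ρ(x,t) = f(x + t) with f = ρ(·, 0).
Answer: ρ(x, t) = exp(-(t + x)²)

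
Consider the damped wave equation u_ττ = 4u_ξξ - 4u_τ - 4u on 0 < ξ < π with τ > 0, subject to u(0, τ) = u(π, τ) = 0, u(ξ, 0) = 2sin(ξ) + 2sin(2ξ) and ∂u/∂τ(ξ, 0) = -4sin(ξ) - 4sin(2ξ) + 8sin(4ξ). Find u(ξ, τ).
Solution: Substitute u = exp(-2τ)w, i.e. w = exp(2τ)u.
By the product rule, u_τ = exp(-2τ)(w_τ - 2w), u_ττ = exp(-2τ)(w_ττ - 4w_τ + 4w), u_ξξ = exp(-2τ)w_ξξ.
Substituting into the PDE and dividing by exp(-2τ): w_ττ - 4w_τ + 4w = 4w_ξξ - 4(w_τ - 2w) - 4w.
The lower-order terms cancel, leaving the standard wave equation w_ττ = 4w_ξξ.
Initial data for w: w(ξ,0) = u(ξ,0) = 2sin(ξ) + 2sin(2ξ); w_τ(ξ,0) = u_τ(ξ,0) + 2u(ξ,0) = 8sin(4ξ). The boundary conditions carry over: w(0,τ) = w(π,τ) = 0.
Solve for w:
  Using separation of variables w = X(ξ)T(τ):
  Eigenfunctions: sin(nξ), n = 1, 2, 3, ...
  General solution: w(ξ, τ) = Σ [A_n cos(2n τ) + B_n sin(2n τ)] sin(nξ)
  From w(ξ,0) = 2sin(ξ) + 2sin(2ξ): A_1=2, A_2=2. From w_τ(ξ,0) = 8sin(4ξ), using w_τ(ξ,0) = Σ ω_n B_n sin(nξ) with ω_n = 2n: B_4 = 8/8 = 1.
Hence w(ξ,τ) = 2sin(ξ)cos(2τ) + 2sin(2ξ)cos(4τ) + sin(4ξ)sin(8τ).
Transform back: u(ξ,τ) = exp(-2τ)w(ξ,τ).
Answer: u(ξ, τ) = 2exp(-2τ)sin(ξ)cos(2τ) + 2exp(-2τ)sin(2ξ)cos(4τ) + exp(-2τ)sin(4ξ)sin(8τ)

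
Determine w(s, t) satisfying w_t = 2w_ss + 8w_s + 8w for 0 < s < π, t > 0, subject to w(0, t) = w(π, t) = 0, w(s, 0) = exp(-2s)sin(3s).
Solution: Substitute w = exp(-2s)u.
Then w_s = exp(-2s)(u_s - 2u), w_ss = exp(-2s)(u_ss - 4u_s + 4u), w_t = exp(-2s)u_t; substituting and dividing by exp(-2s), the lower-order terms cancel: u_t = 2u_ss (standard heat equation).
Data for u: u(s,0) = exp(2s)w(s,0) = sin(3s). The boundary conditions carry over: u(0,t) = u(π,t) = 0.
Separating variables: u = Σ c_n exp(-2n²t) sin(ns). From u(s,0) = sin(3s): c_3=1.
So u(s,t) = exp(-18t)sin(3s), and w(s,t) = exp(-2s)u(s,t).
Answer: w(s, t) = exp(-2s)exp(-18t)sin(3s)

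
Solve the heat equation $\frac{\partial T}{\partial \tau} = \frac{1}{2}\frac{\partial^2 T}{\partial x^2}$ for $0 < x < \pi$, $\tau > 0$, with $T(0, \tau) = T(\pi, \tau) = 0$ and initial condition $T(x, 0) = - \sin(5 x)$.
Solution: Separating variables: $T = \sum c_n e^{-n^2\tau/2} \sin(nx)$. From $T(x,0) = - \sin(5 x)$: $c_5=-1$.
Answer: $T(x, \tau) = - e^{-25 \tau/2} \sin(5 x)$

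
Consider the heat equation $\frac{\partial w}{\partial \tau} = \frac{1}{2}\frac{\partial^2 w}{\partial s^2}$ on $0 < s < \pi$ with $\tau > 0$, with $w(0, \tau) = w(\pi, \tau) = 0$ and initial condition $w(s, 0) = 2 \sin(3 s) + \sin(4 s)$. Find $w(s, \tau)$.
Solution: Separating variables: $w = \sum c_n e^{-n^2\tau/2} \sin(ns)$. From $w(s,0) = 2 \sin(3 s) + \sin(4 s)$: $c_3=2, c_4=1$.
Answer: $w(s, \tau) = e^{-8 \tau} \sin(4 s) + 2 e^{-9 \tau/2} \sin(3 s)$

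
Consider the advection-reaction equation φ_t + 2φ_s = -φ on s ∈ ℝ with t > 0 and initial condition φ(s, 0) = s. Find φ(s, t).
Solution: Substitute φ = exp(-t)u, i.e. u = exp(t)φ.
By the product rule, φ_t = exp(-t)(u_t - u), φ_s = exp(-t)u_s.
Substituting into the PDE and dividing by exp(-t): u_t - u + 2u_s = -u.
The lower-order terms cancel, leaving the standard advection equation u_t + 2u_s = 0.
Initial data for u: u(s,0) = φ(s,0) = s.
Solve for u:
  By method of characteristics (waves move right with speed 2):
  Along characteristics s - 2t = const, u is constant, so u(s,t) = f(s - 2t) with f = u(·, 0).
Hence u(s,t) = s - 2t.
Transform back: φ(s,t) = exp(-t)u(s,t).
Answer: φ(s, t) = sexp(-t) - 2texp(-t)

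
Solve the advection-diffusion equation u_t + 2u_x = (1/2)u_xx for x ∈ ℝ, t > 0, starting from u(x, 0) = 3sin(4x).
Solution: Change to a moving frame: let η = x - 2t, σ = t and write u(x,t) = w(η,σ).
By the chain rule u_t = w_σ - 2w_η, u_x = w_η, u_xx = w_ηη.
Then u_t + 2u_x = w_σ: the advection term cancels and the PDE becomes the heat equation w_σ = (1/2)w_ηη on η ∈ ℝ.
Initial data: w(η,0) = u(η,0) = 3sin(4η).
On η ∈ ℝ each mode satisfies (sin(nη))″ = -n² sin(nη), so exp(-n²σ/2) sin(nη) solves the heat equation; by superposition w(η,σ) = Σ c_n exp(-n²σ/2) sin(nη).
Reading off the coefficients: c_4=3, so w(η,σ) = 3exp(-8σ)sin(4η).
Substituting back η = x - 2t, σ = t: u(x,t) = w(x - 2t, t).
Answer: u(x, t) = -3exp(-8t)sin(8t - 4x)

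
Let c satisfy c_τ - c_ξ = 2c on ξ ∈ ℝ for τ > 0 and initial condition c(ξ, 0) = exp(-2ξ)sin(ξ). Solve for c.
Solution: Substitute c = exp(-2ξ)u.
Then c_ξ = exp(-2ξ)(u_ξ - 2u), c_τ = exp(-2ξ)u_τ; substituting and dividing by exp(-2ξ), the lower-order terms cancel: u_τ - u_ξ = 0 (standard advection equation).
Data for u: u(ξ,0) = exp(2ξ)c(ξ,0) = sin(ξ).
By characteristics (dξ/dτ = -1), u(ξ,τ) = f(ξ + τ) with f = u(·, 0).
So u(ξ,τ) = sin(ξ + τ), and c(ξ,τ) = exp(-2ξ)u(ξ,τ).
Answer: c(ξ, τ) = exp(-2ξ)sin(ξ + τ)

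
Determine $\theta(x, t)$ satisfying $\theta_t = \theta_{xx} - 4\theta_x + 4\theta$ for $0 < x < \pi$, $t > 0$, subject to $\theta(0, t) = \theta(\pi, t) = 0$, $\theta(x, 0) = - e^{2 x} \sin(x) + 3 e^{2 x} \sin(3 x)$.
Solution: Substitute $\theta = e^{2x}u$.
Then $\theta_x = e^{2x}(u_x + 2u)$, $\theta_{xx} = e^{2x}(u_{xx} + 4u_x + 4u)$, $\theta_t = e^{2x}u_t$; substituting and dividing by $e^{2x}$, the lower-order terms cancel: $u_t = u_{xx}$ (standard heat equation).
Data for $u$: $u(x,0) = e^{-2x}\theta(x,0) = - \sin(x) + 3 \sin(3 x)$. The boundary conditions carry over: $u(0,t) = u(\pi,t) = 0$.
Separating variables: $u = \sum c_n e^{-n^2t} \sin(nx)$. From $u(x,0) = - \sin(x) + 3 \sin(3 x)$: $c_1=-1, c_3=3$.
So $u(x,t) = - e^{-t} \sin(x) + 3 e^{-9 t} \sin(3 x)$, and $\theta(x,t) = e^{2x}u(x,t)$.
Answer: $\theta(x, t) = - e^{-t} e^{2 x} \sin(x) + 3 e^{-9 t} e^{2 x} \sin(3 x)$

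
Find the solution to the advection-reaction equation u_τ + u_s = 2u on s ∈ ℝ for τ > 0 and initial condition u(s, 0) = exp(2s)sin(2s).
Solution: Substitute u = exp(2s)w.
Then u_s = exp(2s)(w_s + 2w), u_τ = exp(2s)w_τ; substituting and dividing by exp(2s), the lower-order terms cancel: w_τ + w_s = 0 (standard advection equation).
Data for w: w(s,0) = exp(-2s)u(s,0) = sin(2s).
By characteristics (ds/dτ = 1), w(s,τ) = f(s - τ) with f = w(·, 0).
So w(s,τ) = sin(2s - 2τ), and u(s,τ) = exp(2s)w(s,τ).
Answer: u(s, τ) = exp(2s)sin(2s - 2τ)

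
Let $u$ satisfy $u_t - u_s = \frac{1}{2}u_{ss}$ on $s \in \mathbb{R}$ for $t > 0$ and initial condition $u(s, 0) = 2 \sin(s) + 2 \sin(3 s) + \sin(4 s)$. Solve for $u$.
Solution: Moving frame: $\eta = s + t$, $\sigma = t$, $u = w(\eta,\sigma)$, so $u_t = w_{\sigma} + w_{\eta}$ and $u_{ss} = w_{\eta\eta}$.
Hence $u_t - u_s = w_{\sigma}$ and the PDE becomes the heat equation $w_{\sigma} = \frac{1}{2}w_{\eta\eta}$ on $\eta \in \mathbb{R}$.
Initial data: $w(\eta,0) = u(\eta,0) = 2 \sin(\eta) + 2 \sin(3 \eta) + \sin(4 \eta)$. Each mode $\sin(n\eta)$ decays as $e^{-n^2\sigma/2}$ on $\mathbb{R}$, so $w(\eta,\sigma) = \sum c_n e^{-n^2\sigma/2} \sin(n\eta)$ with $c_1=2, c_3=2, c_4=1$: $w(\eta,\sigma) = e^{-8 \sigma} \sin(4 \eta) + 2 e^{-\sigma/2} \sin(\eta) + 2 e^{-9 \sigma/2} \sin(3 \eta)$.
Substituting back: $u(s,t) = w(s + t, t)$.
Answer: $u(s, t) = e^{-8 t} \sin(4 s + 4 t) + 2 e^{-t/2} \sin(s + t) + 2 e^{-9 t/2} \sin(3 s + 3 t)$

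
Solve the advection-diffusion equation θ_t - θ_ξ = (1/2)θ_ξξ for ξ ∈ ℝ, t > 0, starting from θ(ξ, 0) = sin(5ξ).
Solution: Moving frame: η = ξ + t, σ = t, θ = u(η,σ), so θ_t = u_σ + u_η and θ_ξξ = u_ηη.
Hence θ_t - θ_ξ = u_σ and the PDE becomes the heat equation u_σ = (1/2)u_ηη on η ∈ ℝ.
Initial data: u(η,0) = θ(η,0) = sin(5η). Each mode sin(nη) decays as exp(-n²σ/2) on ℝ, so u(η,σ) = Σ c_n exp(-n²σ/2) sin(nη) with c_5=1: u(η,σ) = exp(-25σ/2)sin(5η).
Substituting back: θ(ξ,t) = u(ξ + t, t).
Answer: θ(ξ, t) = exp(-25t/2)sin(5t + 5ξ)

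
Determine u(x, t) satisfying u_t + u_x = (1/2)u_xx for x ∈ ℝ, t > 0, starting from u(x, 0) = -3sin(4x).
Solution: Moving frame: η = x - t, σ = t, u = w(η,σ), so u_t = w_σ - w_η and u_xx = w_ηη.
Hence u_t + u_x = w_σ and the PDE becomes the heat equation w_σ = (1/2)w_ηη on η ∈ ℝ.
Initial data: w(η,0) = u(η,0) = -3sin(4η). Each mode sin(nη) decays as exp(-n²σ/2) on ℝ, so w(η,σ) = Σ c_n exp(-n²σ/2) sin(nη) with c_4=-3: w(η,σ) = -3exp(-8σ)sin(4η).
Substituting back: u(x,t) = w(x - t, t).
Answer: u(x, t) = 3exp(-8t)sin(4t - 4x)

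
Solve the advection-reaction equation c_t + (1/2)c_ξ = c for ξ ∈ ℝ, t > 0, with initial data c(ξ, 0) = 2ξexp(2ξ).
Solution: Substitute c = exp(2ξ)u, i.e. u = exp(-2ξ)c.
By the product rule, c_ξ = exp(2ξ)(u_ξ + 2u), c_t = exp(2ξ)u_t.
Substituting into the PDE and dividing by exp(2ξ): u_t + (1/2)(u_ξ + 2u) = u.
The lower-order terms cancel, leaving the standard advection equation u_t + (1/2)u_ξ = 0.
Initial data for u: u(ξ,0) = exp(-2ξ)c(ξ,0) = 2ξ.
Solve for u:
  By method of characteristics (waves move right with speed 1/2):
  Along characteristics ξ - (1/2)t = const, u is constant, so u(ξ,t) = f(ξ - (1/2)t) with f = u(·, 0).
Hence u(ξ,t) = -t + 2ξ.
Transform back: c(ξ,t) = exp(2ξ)u(ξ,t).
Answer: c(ξ, t) = -texp(2ξ) + 2ξexp(2ξ)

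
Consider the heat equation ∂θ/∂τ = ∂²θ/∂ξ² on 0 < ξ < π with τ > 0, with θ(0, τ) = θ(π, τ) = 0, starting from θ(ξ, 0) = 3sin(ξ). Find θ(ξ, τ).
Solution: Separating variables: θ = Σ c_n exp(-n²τ) sin(nξ). From θ(ξ,0) = 3sin(ξ): c_1=3.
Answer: θ(ξ, τ) = 3exp(-τ)sin(ξ)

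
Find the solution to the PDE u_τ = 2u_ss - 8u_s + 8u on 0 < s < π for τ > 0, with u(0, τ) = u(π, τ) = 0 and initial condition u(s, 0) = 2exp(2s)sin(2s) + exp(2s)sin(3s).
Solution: Substitute u = exp(2s)w, i.e. w = exp(-2s)u.
By the product rule, u_s = exp(2s)(w_s + 2w), u_ss = exp(2s)(w_ss + 4w_s + 4w), u_τ = exp(2s)w_τ.
Substituting into the PDE and dividing by exp(2s): w_τ = 2(w_ss + 4w_s + 4w) - 8(w_s + 2w) + 8w.
The lower-order terms cancel, leaving the standard heat equation w_τ = 2w_ss.
Initial data for w: w(s,0) = exp(-2s)u(s,0) = 2sin(2s) + sin(3s). The boundary conditions carry over: w(0,τ) = w(π,τ) = 0.
Solve for w:
  Using separation of variables w = X(s)T(τ):
  Eigenfunctions: sin(ns), n = 1, 2, 3, ...
  General solution: w(s, τ) = Σ c_n sin(ns) exp(-2n² τ)
  Matching w(s,0) = 2sin(2s) + sin(3s) term by term: c_2=2, c_3=1.
Hence w(s,τ) = 2exp(-8τ)sin(2s) + exp(-18τ)sin(3s).
Transform back: u(s,τ) = exp(2s)w(s,τ).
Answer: u(s, τ) = 2exp(2s)exp(-8τ)sin(2s) + exp(2s)exp(-18τ)sin(3s)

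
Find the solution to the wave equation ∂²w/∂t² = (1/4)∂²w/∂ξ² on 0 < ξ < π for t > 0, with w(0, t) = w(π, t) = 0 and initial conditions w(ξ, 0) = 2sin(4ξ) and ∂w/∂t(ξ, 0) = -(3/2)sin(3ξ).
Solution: Separating variables: w = Σ [A_n cos(ω_n t) + B_n sin(ω_n t)] sin(nξ), ω_n = n/2. From ICs (B_n = velocity coefficient / ω_n): A_4=2, B_3=-1.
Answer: w(ξ, t) = -sin(3t/2)sin(3ξ) + 2sin(4ξ)cos(2t)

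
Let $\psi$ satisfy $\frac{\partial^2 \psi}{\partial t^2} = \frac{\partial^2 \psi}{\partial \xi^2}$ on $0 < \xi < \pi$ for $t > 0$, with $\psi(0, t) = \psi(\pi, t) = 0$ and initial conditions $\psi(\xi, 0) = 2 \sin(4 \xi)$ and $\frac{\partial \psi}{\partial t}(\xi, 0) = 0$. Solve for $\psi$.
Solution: Separating variables: $\psi = \sum [A_n \cos(\omega_n t) + B_n \sin(\omega_n t)] \sin(n\xi)$, $\omega_n = n$. From ICs: $A_4=2$.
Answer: $\psi(\xi, t) = 2 \sin(4 \xi) \cos(4 t)$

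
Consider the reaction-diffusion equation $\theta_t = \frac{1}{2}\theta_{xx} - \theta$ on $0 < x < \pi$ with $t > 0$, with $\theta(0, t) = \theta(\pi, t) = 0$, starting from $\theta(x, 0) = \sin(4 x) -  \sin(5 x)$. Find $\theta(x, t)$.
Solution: Substitute $\theta = e^{-t}u$, i.e. $u = e^{t}\theta$.
By the product rule, $\theta_t = e^{-t}(u_t - u)$, $\theta_{xx} = e^{-t}u_{xx}$.
Substituting into the PDE and dividing by $e^{-t}$: $u_t - u = \frac{1}{2}u_{xx} - u$.
The lower-order terms cancel, leaving the standard heat equation $u_t = \frac{1}{2}u_{xx}$.
Initial data for $u$: $u(x,0) = \theta(x,0) = \sin(4 x) - \sin(5 x)$. The boundary conditions carry over: $u(0,t) = u(\pi,t) = 0$.
Solve for $u$:
  Using separation of variables $u = X(x)G(t)$:
  Eigenfunctions: $\sin(nx)$, $n = 1, 2, 3, \ldots$
  General solution: $u(x, t) = \sum c_n \sin(nx) e^{-n^2 t/2}$
  Matching $u(x,0) = \sin(4 x) - \sin(5 x)$ term by term: $c_4=1, c_5=-1$.
Hence $u(x,t) = e^{-8 t} \sin(4 x) - e^{-25 t/2} \sin(5 x)$.
Transform back: $\theta(x,t) = e^{-t}u(x,t)$.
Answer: $\theta(x, t) = e^{-9 t} \sin(4 x) -  e^{-27 t/2} \sin(5 x)$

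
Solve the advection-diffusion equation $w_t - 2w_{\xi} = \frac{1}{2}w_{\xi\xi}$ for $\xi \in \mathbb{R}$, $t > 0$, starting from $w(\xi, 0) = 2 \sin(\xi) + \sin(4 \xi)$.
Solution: Change to a moving frame: let $\eta = \xi + 2t$, $\sigma = t$ and write $w(\xi,t) = u(\eta,\sigma)$.
By the chain rule $w_t = u_{\sigma} + 2u_{\eta}$, $w_{\xi} = u_{\eta}$, $w_{\xi\xi} = u_{\eta\eta}$.
Then $w_t - 2w_{\xi} = u_{\sigma}$: the advection term cancels and the PDE becomes the heat equation $u_{\sigma} = \frac{1}{2}u_{\eta\eta}$ on $\eta \in \mathbb{R}$.
Initial data: $u(\eta,0) = w(\eta,0) = 2 \sin(\eta) + \sin(4 \eta)$.
On $\eta \in \mathbb{R}$ each mode satisfies $(\sin(n\eta))'' = -n^2 \sin(n\eta)$, so $e^{-n^2\sigma/2} \sin(n\eta)$ solves the heat equation; by superposition $u(\eta,\sigma) = \sum c_n e^{-n^2\sigma/2} \sin(n\eta)$.
Reading off the coefficients: $c_1=2, c_4=1$, so $u(\eta,\sigma) = e^{-8 \sigma} \sin(4 \eta) + 2 e^{-\sigma/2} \sin(\eta)$.
Substituting back $\eta = \xi + 2t$, $\sigma = t$: $w(\xi,t) = u(\xi + 2t, t)$.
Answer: $w(\xi, t) = e^{-8 t} \sin(4 \xi + 8 t) + 2 e^{-t/2} \sin(\xi + 2 t)$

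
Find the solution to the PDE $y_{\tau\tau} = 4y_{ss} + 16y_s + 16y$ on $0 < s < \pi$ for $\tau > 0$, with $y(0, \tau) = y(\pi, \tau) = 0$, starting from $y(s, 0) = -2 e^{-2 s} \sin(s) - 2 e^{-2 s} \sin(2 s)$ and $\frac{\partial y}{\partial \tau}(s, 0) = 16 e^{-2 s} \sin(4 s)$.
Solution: Substitute $y = e^{-2s}u$.
Then $y_s = e^{-2s}(u_s - 2u)$, $y_{ss} = e^{-2s}(u_{ss} - 4u_s + 4u)$, $y_{\tau\tau} = e^{-2s}u_{\tau\tau}$; substituting and dividing by $e^{-2s}$, the lower-order terms cancel: $u_{\tau\tau} = 4u_{ss}$ (standard wave equation).
Data for $u$: $u(s,0) = e^{2s}y(s,0) = -2 \sin(s) - 2 \sin(2 s)$; $u_{\tau}(s,0) = e^{2s}y_{\tau}(s,0) = 16 \sin(4 s)$. The boundary conditions carry over: $u(0,\tau) = u(\pi,\tau) = 0$.
Separating variables: $u = \sum [A_n \cos(\omega_n \tau) + B_n \sin(\omega_n \tau)] \sin(ns)$, $\omega_n = 2n$. From ICs ($B_n$ = velocity coefficient / $\omega_n$): $A_1=-2, A_2=-2, B_4=2$.
So $u(s,\tau) = -2 \sin(s) \cos(2 \tau) - 2 \sin(2 s) \cos(4 \tau) + 2 \sin(4 s) \sin(8 \tau)$, and $y(s,\tau) = e^{-2s}u(s,\tau)$.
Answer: $y(s, \tau) = 2 e^{-2 s} \sin(8 \tau) \sin(4 s) - 2 e^{-2 s} \sin(s) \cos(2 \tau) - 2 e^{-2 s} \sin(2 s) \cos(4 \tau)$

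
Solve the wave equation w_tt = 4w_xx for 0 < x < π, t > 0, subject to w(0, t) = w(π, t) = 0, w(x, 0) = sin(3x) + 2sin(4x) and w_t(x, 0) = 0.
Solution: Separating variables: w = Σ [A_n cos(ω_n t) + B_n sin(ω_n t)] sin(nx), ω_n = 2n. From ICs: A_3=1, A_4=2.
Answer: w(x, t) = sin(3x)cos(6t) + 2sin(4x)cos(8t)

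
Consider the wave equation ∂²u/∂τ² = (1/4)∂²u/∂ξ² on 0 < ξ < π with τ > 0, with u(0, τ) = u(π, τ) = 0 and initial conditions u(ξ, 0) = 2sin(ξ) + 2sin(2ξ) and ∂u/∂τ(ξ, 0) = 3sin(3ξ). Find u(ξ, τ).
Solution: Using separation of variables u = X(ξ)T(τ):
Eigenfunctions: sin(nξ), n = 1, 2, 3, ...
General solution: u(ξ, τ) = Σ [A_n cos(n τ/2) + B_n sin(n τ/2)] sin(nξ)
From u(ξ,0) = 2sin(ξ) + 2sin(2ξ): A_1=2, A_2=2. From u_τ(ξ,0) = 3sin(3ξ), using u_τ(ξ,0) = Σ ω_n B_n sin(nξ) with ω_n = n/2: B_3 = 3/(3/2) = 2.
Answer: u(ξ, τ) = 2sin(ξ)cos(τ/2) + 2sin(2ξ)cos(τ) + 2sin(3ξ)sin(3τ/2)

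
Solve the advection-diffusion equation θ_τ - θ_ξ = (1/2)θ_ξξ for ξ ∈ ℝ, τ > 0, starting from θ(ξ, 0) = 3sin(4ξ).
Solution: Change to a moving frame: let η = ξ + τ, σ = τ and write θ(ξ,τ) = u(η,σ).
By the chain rule θ_τ = u_σ + u_η, θ_ξ = u_η, θ_ξξ = u_ηη.
Then θ_τ - θ_ξ = u_σ: the advection term cancels and the PDE becomes the heat equation u_σ = (1/2)u_ηη on η ∈ ℝ.
Initial data: u(η,0) = θ(η,0) = 3sin(4η).
On η ∈ ℝ each mode satisfies (sin(nη))″ = -n² sin(nη), so exp(-n²σ/2) sin(nη) solves the heat equation; by superposition u(η,σ) = Σ c_n exp(-n²σ/2) sin(nη).
Reading off the coefficients: c_4=3, so u(η,σ) = 3exp(-8σ)sin(4η).
Substituting back η = ξ + τ, σ = τ: θ(ξ,τ) = u(ξ + τ, τ).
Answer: θ(ξ, τ) = 3exp(-8τ)sin(4ξ + 4τ)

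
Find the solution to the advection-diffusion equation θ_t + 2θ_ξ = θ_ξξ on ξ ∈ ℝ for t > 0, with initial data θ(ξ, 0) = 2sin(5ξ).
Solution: Moving frame: η = ξ - 2t, σ = t, θ = u(η,σ), so θ_t = u_σ - 2u_η and θ_ξξ = u_ηη.
Hence θ_t + 2θ_ξ = u_σ and the PDE becomes the heat equation u_σ = u_ηη on η ∈ ℝ.
Initial data: u(η,0) = θ(η,0) = 2sin(5η). Each mode sin(nη) decays as exp(-n²σ) on ℝ, so u(η,σ) = Σ c_n exp(-n²σ) sin(nη) with c_5=2: u(η,σ) = 2exp(-25σ)sin(5η).
Substituting back: θ(ξ,t) = u(ξ - 2t, t).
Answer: θ(ξ, t) = -2exp(-25t)sin(10t - 5ξ)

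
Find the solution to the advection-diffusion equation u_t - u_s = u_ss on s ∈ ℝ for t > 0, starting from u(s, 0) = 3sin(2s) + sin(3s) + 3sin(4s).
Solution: Moving frame: η = s + t, σ = t, u = w(η,σ), so u_t = w_σ + w_η and u_ss = w_ηη.
Hence u_t - u_s = w_σ and the PDE becomes the heat equation w_σ = w_ηη on η ∈ ℝ.
Initial data: w(η,0) = u(η,0) = 3sin(2η) + sin(3η) + 3sin(4η). Each mode sin(nη) decays as exp(-n²σ) on ℝ, so w(η,σ) = Σ c_n exp(-n²σ) sin(nη) with c_2=3, c_3=1, c_4=3: w(η,σ) = 3exp(-4σ)sin(2η) + exp(-9σ)sin(3η) + 3exp(-16σ)sin(4η).
Substituting back: u(s,t) = w(s + t, t).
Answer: u(s, t) = 3exp(-4t)sin(2s + 2t) + exp(-9t)sin(3s + 3t) + 3exp(-16t)sin(4s + 4t)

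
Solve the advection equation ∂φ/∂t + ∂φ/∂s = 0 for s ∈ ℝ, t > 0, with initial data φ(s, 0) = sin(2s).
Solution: By method of characteristics (waves move right with speed 1):
Along characteristics s - t = const, φ is constant, so φ(s,t) = f(s - t) with f = φ(·, 0).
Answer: φ(s, t) = sin(2s - 2t)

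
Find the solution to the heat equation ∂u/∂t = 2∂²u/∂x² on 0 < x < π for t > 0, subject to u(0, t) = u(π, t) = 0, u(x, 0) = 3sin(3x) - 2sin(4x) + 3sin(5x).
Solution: Separating variables: u = Σ c_n exp(-2n²t) sin(nx). From u(x,0) = 3sin(3x) - 2sin(4x) + 3sin(5x): c_3=3, c_4=-2, c_5=3.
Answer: u(x, t) = 3exp(-18t)sin(3x) - 2exp(-32t)sin(4x) + 3exp(-50t)sin(5x)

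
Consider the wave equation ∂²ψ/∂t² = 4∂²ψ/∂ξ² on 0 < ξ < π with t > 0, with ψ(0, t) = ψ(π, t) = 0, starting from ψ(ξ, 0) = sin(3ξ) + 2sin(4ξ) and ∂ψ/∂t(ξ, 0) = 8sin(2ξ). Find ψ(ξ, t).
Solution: Separating variables: ψ = Σ [A_n cos(ω_n t) + B_n sin(ω_n t)] sin(nξ), ω_n = 2n. From ICs (B_n = velocity coefficient / ω_n): A_3=1, A_4=2, B_2=2.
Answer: ψ(ξ, t) = 2sin(4t)sin(2ξ) + sin(3ξ)cos(6t) + 2sin(4ξ)cos(8t)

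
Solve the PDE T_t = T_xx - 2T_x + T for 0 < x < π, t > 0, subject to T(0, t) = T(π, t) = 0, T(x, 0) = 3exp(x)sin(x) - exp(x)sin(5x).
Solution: Substitute T = exp(x)u, i.e. u = exp(-x)T.
By the product rule, T_x = exp(x)(u_x + u), T_xx = exp(x)(u_xx + 2u_x + u), T_t = exp(x)u_t.
Substituting into the PDE and dividing by exp(x): u_t = (u_xx + 2u_x + u) - 2(u_x + u) + u.
The lower-order terms cancel, leaving the standard heat equation u_t = u_xx.
Initial data for u: u(x,0) = exp(-x)T(x,0) = 3sin(x) - sin(5x). The boundary conditions carry over: u(0,t) = u(π,t) = 0.
Solve for u:
  Using separation of variables u = X(x)G(t):
  Eigenfunctions: sin(nx), n = 1, 2, 3, ...
  General solution: u(x, t) = Σ c_n sin(nx) exp(-n² t)
  Matching u(x,0) = 3sin(x) - sin(5x) term by term: c_1=3, c_5=-1.
Hence u(x,t) = 3exp(-t)sin(x) - exp(-25t)sin(5x).
Transform back: T(x,t) = exp(x)u(x,t).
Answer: T(x, t) = 3exp(-t)exp(x)sin(x) - exp(-25t)exp(x)sin(5x)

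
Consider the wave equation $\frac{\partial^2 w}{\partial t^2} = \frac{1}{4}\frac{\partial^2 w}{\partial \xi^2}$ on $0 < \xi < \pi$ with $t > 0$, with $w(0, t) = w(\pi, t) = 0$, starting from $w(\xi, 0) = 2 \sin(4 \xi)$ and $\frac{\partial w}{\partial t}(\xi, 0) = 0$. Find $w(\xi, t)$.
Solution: Using separation of variables $w = X(\xi)T(t)$:
Eigenfunctions: $\sin(n\xi)$, $n = 1, 2, 3, \ldots$
General solution: $w(\xi, t) = \sum [A_n \cos(n t/2) + B_n \sin(n t/2)] \sin(n\xi)$
From $w(\xi,0) = 2 \sin(4 \xi)$: $A_4=2$. From $w_t(\xi,0) = 0$: all $B_n = 0$.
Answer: $w(\xi, t) = 2 \sin(4 \xi) \cos(2 t)$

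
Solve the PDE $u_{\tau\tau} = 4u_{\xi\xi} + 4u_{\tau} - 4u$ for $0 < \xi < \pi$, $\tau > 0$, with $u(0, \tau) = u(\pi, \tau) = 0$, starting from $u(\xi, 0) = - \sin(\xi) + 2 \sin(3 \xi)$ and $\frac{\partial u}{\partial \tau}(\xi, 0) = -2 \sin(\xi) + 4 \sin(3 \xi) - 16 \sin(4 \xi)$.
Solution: Substitute $u = e^{2\tau}w$.
Then $u_{\tau} = e^{2\tau}(w_{\tau} + 2w)$, $u_{\tau\tau} = e^{2\tau}(w_{\tau\tau} + 4w_{\tau} + 4w)$, $u_{\xi\xi} = e^{2\tau}w_{\xi\xi}$; substituting and dividing by $e^{2\tau}$, the lower-order terms cancel: $w_{\tau\tau} = 4w_{\xi\xi}$ (standard wave equation).
Data for $w$: $w(\xi,0) = u(\xi,0) = - \sin(\xi) + 2 \sin(3 \xi)$; $w_{\tau}(\xi,0) = u_{\tau}(\xi,0) - 2u(\xi,0) = -16 \sin(4 \xi)$. The boundary conditions carry over: $w(0,\tau) = w(\pi,\tau) = 0$.
Separating variables: $w = \sum [A_n \cos(\omega_n \tau) + B_n \sin(\omega_n \tau)] \sin(n\xi)$, $\omega_n = 2n$. From ICs ($B_n$ = velocity coefficient / $\omega_n$): $A_1=-1, A_3=2, B_4=-2$.
So $w(\xi,\tau) = - \sin(\xi) \cos(2 \tau) + 2 \sin(3 \xi) \cos(6 \tau) - 2 \sin(4 \xi) \sin(8 \tau)$, and $u(\xi,\tau) = e^{2\tau}w(\xi,\tau)$.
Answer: $u(\xi, \tau) = -2 e^{2 \tau} \sin(8 \tau) \sin(4 \xi) -  e^{2 \tau} \sin(\xi) \cos(2 \tau) + 2 e^{2 \tau} \sin(3 \xi) \cos(6 \tau)$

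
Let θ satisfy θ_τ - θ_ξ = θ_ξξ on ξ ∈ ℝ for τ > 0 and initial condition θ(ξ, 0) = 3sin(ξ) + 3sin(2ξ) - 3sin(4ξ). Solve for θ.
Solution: Moving frame: η = ξ + τ, σ = τ, θ = u(η,σ), so θ_τ = u_σ + u_η and θ_ξξ = u_ηη.
Hence θ_τ - θ_ξ = u_σ and the PDE becomes the heat equation u_σ = u_ηη on η ∈ ℝ.
Initial data: u(η,0) = θ(η,0) = 3sin(η) + 3sin(2η) - 3sin(4η). Each mode sin(nη) decays as exp(-n²σ) on ℝ, so u(η,σ) = Σ c_n exp(-n²σ) sin(nη) with c_1=3, c_2=3, c_4=-3: u(η,σ) = 3exp(-σ)sin(η) + 3exp(-4σ)sin(2η) - 3exp(-16σ)sin(4η).
Substituting back: θ(ξ,τ) = u(ξ + τ, τ).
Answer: θ(ξ, τ) = 3exp(-τ)sin(ξ + τ) + 3exp(-4τ)sin(2ξ + 2τ) - 3exp(-16τ)sin(4ξ + 4τ)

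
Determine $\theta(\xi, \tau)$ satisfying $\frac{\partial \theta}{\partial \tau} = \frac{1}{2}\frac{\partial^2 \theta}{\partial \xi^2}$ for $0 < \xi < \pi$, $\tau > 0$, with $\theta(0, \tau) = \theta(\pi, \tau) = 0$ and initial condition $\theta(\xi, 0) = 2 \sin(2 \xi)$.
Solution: Using separation of variables $\theta = X(\xi)G(\tau)$:
Eigenfunctions: $\sin(n\xi)$, $n = 1, 2, 3, \ldots$
General solution: $\theta(\xi, \tau) = \sum c_n \sin(n\xi) e^{-n^2 \tau/2}$
Matching $\theta(\xi,0) = 2 \sin(2 \xi)$ term by term: $c_2=2$.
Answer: $\theta(\xi, \tau) = 2 e^{-2 \tau} \sin(2 \xi)$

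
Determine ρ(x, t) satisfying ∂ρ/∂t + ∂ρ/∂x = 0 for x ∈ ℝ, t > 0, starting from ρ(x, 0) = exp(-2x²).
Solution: By method of characteristics (waves move right with speed 1):
Along characteristics x - t = const, ρ is constant, so ρ(x,t) = f(x - t) with f = ρ(·, 0).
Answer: ρ(x, t) = exp(-2(-t + x)²)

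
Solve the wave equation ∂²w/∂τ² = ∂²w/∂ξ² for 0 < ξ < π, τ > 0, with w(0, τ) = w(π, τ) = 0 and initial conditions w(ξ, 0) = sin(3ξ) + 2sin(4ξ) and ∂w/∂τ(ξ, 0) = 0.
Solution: Separating variables: w = Σ [A_n cos(ω_n τ) + B_n sin(ω_n τ)] sin(nξ), ω_n = n. From ICs: A_3=1, A_4=2.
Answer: w(ξ, τ) = sin(3ξ)cos(3τ) + 2sin(4ξ)cos(4τ)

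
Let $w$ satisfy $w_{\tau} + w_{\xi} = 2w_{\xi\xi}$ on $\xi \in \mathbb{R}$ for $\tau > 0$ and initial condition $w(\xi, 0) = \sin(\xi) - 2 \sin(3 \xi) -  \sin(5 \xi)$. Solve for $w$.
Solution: Change to a moving frame: let $\eta = \xi - \tau$, $\sigma = \tau$ and write $w(\xi,\tau) = u(\eta,\sigma)$.
By the chain rule $w_{\tau} = u_{\sigma} - u_{\eta}$, $w_{\xi} = u_{\eta}$, $w_{\xi\xi} = u_{\eta\eta}$.
Then $w_{\tau} + w_{\xi} = u_{\sigma}$: the advection term cancels and the PDE becomes the heat equation $u_{\sigma} = 2u_{\eta\eta}$ on $\eta \in \mathbb{R}$.
Initial data: $u(\eta,0) = w(\eta,0) = \sin(\eta) - 2 \sin(3 \eta) - \sin(5 \eta)$.
On $\eta \in \mathbb{R}$ each mode satisfies $(\sin(n\eta))'' = -n^2 \sin(n\eta)$, so $e^{-2n^2\sigma} \sin(n\eta)$ solves the heat equation; by superposition $u(\eta,\sigma) = \sum c_n e^{-2n^2\sigma} \sin(n\eta)$.
Reading off the coefficients: $c_1=1, c_3=-2, c_5=-1$, so $u(\eta,\sigma) = e^{-2 \sigma} \sin(\eta) - 2 e^{-18 \sigma} \sin(3 \eta) - e^{-50 \sigma} \sin(5 \eta)$.
Substituting back $\eta = \xi - \tau$, $\sigma = \tau$: $w(\xi,\tau) = u(\xi - \tau, \tau)$.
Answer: $w(\xi, \tau) = - e^{-2 \tau} \sin(\tau - \xi) + 2 e^{-18 \tau} \sin(3 \tau - 3 \xi) + e^{-50 \tau} \sin(5 \tau - 5 \xi)$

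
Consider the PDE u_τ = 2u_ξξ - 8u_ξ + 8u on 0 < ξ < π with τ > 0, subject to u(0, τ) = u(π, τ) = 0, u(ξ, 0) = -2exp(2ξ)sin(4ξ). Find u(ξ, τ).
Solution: Substitute u = exp(2ξ)w, i.e. w = exp(-2ξ)u.
By the product rule, u_ξ = exp(2ξ)(w_ξ + 2w), u_ξξ = exp(2ξ)(w_ξξ + 4w_ξ + 4w), u_τ = exp(2ξ)w_τ.
Substituting into the PDE and dividing by exp(2ξ): w_τ = 2(w_ξξ + 4w_ξ + 4w) - 8(w_ξ + 2w) + 8w.
The lower-order terms cancel, leaving the standard heat equation w_τ = 2w_ξξ.
Initial data for w: w(ξ,0) = exp(-2ξ)u(ξ,0) = -2sin(4ξ). The boundary conditions carry over: w(0,τ) = w(π,τ) = 0.
Solve for w:
  Using separation of variables w = X(ξ)T(τ):
  Eigenfunctions: sin(nξ), n = 1, 2, 3, ...
  General solution: w(ξ, τ) = Σ c_n sin(nξ) exp(-2n² τ)
  Matching w(ξ,0) = -2sin(4ξ) term by term: c_4=-2.
Hence w(ξ,τ) = -2exp(-32τ)sin(4ξ).
Transform back: u(ξ,τ) = exp(2ξ)w(ξ,τ).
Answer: u(ξ, τ) = -2exp(2ξ)exp(-32τ)sin(4ξ)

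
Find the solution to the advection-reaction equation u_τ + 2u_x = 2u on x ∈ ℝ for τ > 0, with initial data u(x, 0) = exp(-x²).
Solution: Substitute u = exp(2τ)w, i.e. w = exp(-2τ)u.
By the product rule, u_τ = exp(2τ)(w_τ + 2w), u_x = exp(2τ)w_x.
Substituting into the PDE and dividing by exp(2τ): w_τ + 2w + 2w_x = 2w.
The lower-order terms cancel, leaving the standard advection equation w_τ + 2w_x = 0.
Initial data for w: w(x,0) = u(x,0) = exp(-x²).
Solve for w:
  By method of characteristics (waves move right with speed 2):
  Along characteristics x - 2τ = const, w is constant, so w(x,τ) = f(x - 2τ) with f = w(·, 0).
Hence w(x,τ) = exp(-(x - 2τ)²).
Transform back: u(x,τ) = exp(2τ)w(x,τ).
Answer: u(x, τ) = exp(2τ)exp(-(x - 2τ)²)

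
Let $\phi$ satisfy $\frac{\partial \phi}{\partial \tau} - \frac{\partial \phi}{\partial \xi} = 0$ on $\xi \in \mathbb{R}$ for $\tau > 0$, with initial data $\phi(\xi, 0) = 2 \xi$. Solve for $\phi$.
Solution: By method of characteristics (waves move left with speed 1):
Along characteristics $\xi + \tau =$ const, $\phi$ is constant, so $\phi(\xi,\tau) = f(\xi + \tau)$ with $f = \phi( \cdot , 0)$.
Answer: $\phi(\xi, \tau) = 2 \tau + 2 \xi$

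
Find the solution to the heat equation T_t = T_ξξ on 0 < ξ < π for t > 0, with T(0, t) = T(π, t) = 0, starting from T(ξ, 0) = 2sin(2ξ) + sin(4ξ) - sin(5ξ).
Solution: Separating variables: T = Σ c_n exp(-n²t) sin(nξ). From T(ξ,0) = 2sin(2ξ) + sin(4ξ) - sin(5ξ): c_2=2, c_4=1, c_5=-1.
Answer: T(ξ, t) = 2exp(-4t)sin(2ξ) + exp(-16t)sin(4ξ) - exp(-25t)sin(5ξ)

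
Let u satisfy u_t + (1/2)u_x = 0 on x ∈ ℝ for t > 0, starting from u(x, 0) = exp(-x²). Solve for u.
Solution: By characteristics (dx/dt = 1/2), u(x,t) = f(x - (1/2)t) with f = u(·, 0).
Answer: u(x, t) = exp(-(-t/2 + x)²)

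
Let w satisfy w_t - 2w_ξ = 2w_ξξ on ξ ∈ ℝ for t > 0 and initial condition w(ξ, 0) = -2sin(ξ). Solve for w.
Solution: Change to a moving frame: let η = ξ + 2t, σ = t and write w(ξ,t) = u(η,σ).
By the chain rule w_t = u_σ + 2u_η, w_ξ = u_η, w_ξξ = u_ηη.
Then w_t - 2w_ξ = u_σ: the advection term cancels and the PDE becomes the heat equation u_σ = 2u_ηη on η ∈ ℝ.
Initial data: u(η,0) = w(η,0) = -2sin(η).
On η ∈ ℝ each mode satisfies (sin(nη))″ = -n² sin(nη), so exp(-2n²σ) sin(nη) solves the heat equation; by superposition u(η,σ) = Σ c_n exp(-2n²σ) sin(nη).
Reading off the coefficients: c_1=-2, so u(η,σ) = -2exp(-2σ)sin(η).
Substituting back η = ξ + 2t, σ = t: w(ξ,t) = u(ξ + 2t, t).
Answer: w(ξ, t) = -2exp(-2t)sin(2t + ξ)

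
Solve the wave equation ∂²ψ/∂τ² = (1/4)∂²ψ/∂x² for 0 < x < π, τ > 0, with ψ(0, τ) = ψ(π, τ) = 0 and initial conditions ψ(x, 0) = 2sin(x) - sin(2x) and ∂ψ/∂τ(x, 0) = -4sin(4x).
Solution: Using separation of variables ψ = X(x)T(τ):
Eigenfunctions: sin(nx), n = 1, 2, 3, ...
General solution: ψ(x, τ) = Σ [A_n cos(n τ/2) + B_n sin(n τ/2)] sin(nx)
From ψ(x,0) = 2sin(x) - sin(2x): A_1=2, A_2=-1. From ψ_τ(x,0) = -4sin(4x), using ψ_τ(x,0) = Σ ω_n B_n sin(nx) with ω_n = n/2: B_4 = (-4)/2 = -2.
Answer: ψ(x, τ) = 2sin(x)cos(τ/2) - sin(2x)cos(τ) - 2sin(4x)sin(2τ)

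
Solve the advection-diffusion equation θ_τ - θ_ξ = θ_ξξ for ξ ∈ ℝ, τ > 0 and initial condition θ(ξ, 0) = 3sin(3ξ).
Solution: Change to a moving frame: let η = ξ + τ, σ = τ and write θ(ξ,τ) = u(η,σ).
By the chain rule θ_τ = u_σ + u_η, θ_ξ = u_η, θ_ξξ = u_ηη.
Then θ_τ - θ_ξ = u_σ: the advection term cancels and the PDE becomes the heat equation u_σ = u_ηη on η ∈ ℝ.
Initial data: u(η,0) = θ(η,0) = 3sin(3η).
On η ∈ ℝ each mode satisfies (sin(nη))″ = -n² sin(nη), so exp(-n²σ) sin(nη) solves the heat equation; by superposition u(η,σ) = Σ c_n exp(-n²σ) sin(nη).
Reading off the coefficients: c_3=3, so u(η,σ) = 3exp(-9σ)sin(3η).
Substituting back η = ξ + τ, σ = τ: θ(ξ,τ) = u(ξ + τ, τ).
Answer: θ(ξ, τ) = 3exp(-9τ)sin(3ξ + 3τ)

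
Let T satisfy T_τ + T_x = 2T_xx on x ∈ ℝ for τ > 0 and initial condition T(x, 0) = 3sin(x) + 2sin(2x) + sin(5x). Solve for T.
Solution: Change to a moving frame: let η = x - τ, σ = τ and write T(x,τ) = u(η,σ).
By the chain rule T_τ = u_σ - u_η, T_x = u_η, T_xx = u_ηη.
Then T_τ + T_x = u_σ: the advection term cancels and the PDE becomes the heat equation u_σ = 2u_ηη on η ∈ ℝ.
Initial data: u(η,0) = T(η,0) = 3sin(η) + 2sin(2η) + sin(5η).
On η ∈ ℝ each mode satisfies (sin(nη))″ = -n² sin(nη), so exp(-2n²σ) sin(nη) solves the heat equation; by superposition u(η,σ) = Σ c_n exp(-2n²σ) sin(nη).
Reading off the coefficients: c_1=3, c_2=2, c_5=1, so u(η,σ) = 3exp(-2σ)sin(η) + 2exp(-8σ)sin(2η) + exp(-50σ)sin(5η).
Substituting back η = x - τ, σ = τ: T(x,τ) = u(x - τ, τ).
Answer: T(x, τ) = 3exp(-2τ)sin(x - τ) + 2exp(-8τ)sin(2x - 2τ) + exp(-50τ)sin(5x - 5τ)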